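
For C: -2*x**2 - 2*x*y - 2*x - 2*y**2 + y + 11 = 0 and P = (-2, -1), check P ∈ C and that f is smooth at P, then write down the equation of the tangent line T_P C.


Tangent line at P: 8*x + 9*y + 25 = 0.

Step 1: f(-2, -1) = 0, so P lies on C.
Step 2: partial derivatives
  f_x(x, y) = -4*x - 2*y - 2, f_y(x, y) = -2*x - 4*y + 1.
  f_x(P) = 8, f_y(P) = 9 (gradient nonzero, so P is smooth).
Step 3: tangent line at P: 8·(x − -2) + 9·(y − -1) = 0.
Expanding: 8*x + 9*y + 25 = 0.


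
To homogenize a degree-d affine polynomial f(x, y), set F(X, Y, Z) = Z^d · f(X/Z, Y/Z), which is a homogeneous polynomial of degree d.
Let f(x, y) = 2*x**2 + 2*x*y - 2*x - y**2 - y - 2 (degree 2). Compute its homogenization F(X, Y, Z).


F(X, Y, Z) = 2*X**2 + 2*X*Y - 2*X*Z - Y**2 - Y*Z - 2*Z**2

deg(f) = 2.
Substitute x = X/Z, y = Y/Z into f, then multiply by Z^2.
  monomial 2·x^2·y^0 ↦ 2·X^2·Y^0·Z^0.
  monomial 2·x^1·y^1 ↦ 2·X^1·Y^1·Z^0.
  monomial -2·x^1·y^0 ↦ -2·X^1·Y^0·Z^1.
  monomial -1·x^0·y^2 ↦ -1·X^0·Y^2·Z^0.
  monomial -1·x^0·y^1 ↦ -1·X^0·Y^1·Z^1.
  monomial -2·x^0·y^0 ↦ -2·X^0·Y^0·Z^2.
Collecting: F(X, Y, Z) = 2*X**2 + 2*X*Y - 2*X*Z - Y**2 - Y*Z - 2*Z**2.


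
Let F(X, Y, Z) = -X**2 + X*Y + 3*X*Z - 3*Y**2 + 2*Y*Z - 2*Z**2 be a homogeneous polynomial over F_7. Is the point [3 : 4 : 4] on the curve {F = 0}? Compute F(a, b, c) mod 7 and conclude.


F(3,4,4) ≡ 5 (mod 7); P is NOT on the curve.

Evaluate F(3, 4, 4) term-by-term (mod 7).
  -X**2 ↦ -1·9·1·1 = -9
  X*Y ↦ 1·3·4·1 = 12
  3*X*Z ↦ 3·3·1·4 = 36
  -3*Y**2 ↦ -3·1·16·1 = -48
  2*Y*Z ↦ 2·1·4·4 = 32
  -2*Z**2 ↦ -2·1·1·16 = -32
Sum: F(3, 4, 4) = (-9) + (12) + (36) + (-48) + (32) + (-32) = -9.
Reducing mod 7: -9 ≡ 5 (mod 7).
Since F(a, b, c) ≡ 5 ≠ 0 (mod 7), P does NOT lie on the curve.


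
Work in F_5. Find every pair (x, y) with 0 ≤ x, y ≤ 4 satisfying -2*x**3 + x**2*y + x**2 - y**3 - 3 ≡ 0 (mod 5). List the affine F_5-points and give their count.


Affine F_5-points: {(0, 3), (1, 2), (2, 0), (2, 2), (2, 3), (3, 1), (4, 0), (4, 1), (4, 4)}; count = 9.

For each of the 25 pairs (x, y) ∈ F_5², evaluate f(x, y) mod 5. Record the zeros.
  x = 0: [0↦2, 1↦1, 2↦4, 3↦0, 4↦3]  zeros at y ∈ {3}
  x = 1: [0↦1, 1↦1, 2↦0, 3↦2, 4↦1]  zeros at y ∈ {2}
  x = 2: [0↦0, 1↦3, 2↦0, 3↦0, 4↦2]  zeros at y ∈ {0, 2, 3}
  x = 3: [0↦2, 1↦0, 2↦2, 3↦2, 4↦4]  zeros at y ∈ {1}
  x = 4: [0↦0, 1↦0, 2↦4, 3↦1, 4↦0]  zeros at y ∈ {0, 1, 4}
Collecting zeros: affine points = {(0, 3), (1, 2), (2, 0), (2, 2), (2, 3), (3, 1), (4, 0), (4, 1), (4, 4)}.
Total count |C(F_5)_aff| = 9.


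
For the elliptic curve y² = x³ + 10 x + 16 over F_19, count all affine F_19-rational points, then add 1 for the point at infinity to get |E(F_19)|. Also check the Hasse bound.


Affine points = {(0, 4), (0, 15), (2, 5), (2, 14), (3, 4), (3, 15), (4, 5), (4, 14), (5, 1), (5, 18), (6, 8), (6, 11), (7, 7), (7, 12), (8, 0), (13, 5), (13, 14), (15, 8), (15, 11), (16, 4), (16, 15), (17, 8), (17, 11), (18, 9), (18, 10)}; affine count = 25; |E(F_19)| = 26.

Discriminant check: Δ ∝ 4a³ + 27b² = 4·10³ + 27·16² = 4·1000 + 27·256 ≡ 6 (mod 19). Nonzero ⇒ E is nonsingular.
For each x ∈ F_19, compute rhs = x³ + 10·x + 16 mod 19, then count y ∈ F_19 with y² ≡ rhs.
  x = 0: rhs = 16, matching y values: 4, 15 (2 points).
  x = 1: rhs = 8, matching y values: none (0 points).
  x = 2: rhs = 6, matching y values: 5, 14 (2 points).
  x = 3: rhs = 16, matching y values: 4, 15 (2 points).
  x = 4: rhs = 6, matching y values: 5, 14 (2 points).
  x = 5: rhs = 1, matching y values: 1, 18 (2 points).
  x = 6: rhs = 7, matching y values: 8, 11 (2 points).
  x = 7: rhs = 11, matching y values: 7, 12 (2 points).
  x = 8: rhs = 0, matching y values: 0 (1 points).
  x = 9: rhs = 18, matching y values: none (0 points).
  x = 10: rhs = 14, matching y values: none (0 points).
  x = 11: rhs = 13, matching y values: none (0 points).
  x = 12: rhs = 2, matching y values: none (0 points).
  x = 13: rhs = 6, matching y values: 5, 14 (2 points).
  x = 14: rhs = 12, matching y values: none (0 points).
  x = 15: rhs = 7, matching y values: 8, 11 (2 points).
  x = 16: rhs = 16, matching y values: 4, 15 (2 points).
  x = 17: rhs = 7, matching y values: 8, 11 (2 points).
  x = 18: rhs = 5, matching y values: 9, 10 (2 points).
Total affine count: 25.
Full point count |E(F_19)| = 25 + 1 = 26.
Hasse bound: |26 − (19+1)| = |6| = 6 ≤ 2√19 ≈ 8.7178 ✓.


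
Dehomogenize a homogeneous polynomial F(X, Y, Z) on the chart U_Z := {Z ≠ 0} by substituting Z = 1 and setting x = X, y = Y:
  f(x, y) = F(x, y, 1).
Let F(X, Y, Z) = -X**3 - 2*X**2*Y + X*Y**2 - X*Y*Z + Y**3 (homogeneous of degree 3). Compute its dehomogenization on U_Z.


f(x, y) = -x**3 - 2*x**2*y + x*y**2 - x*y + y**3

On U_Z we set Z = 1. Each monomial c·X^i·Y^j·Z^k in F becomes c·x^i·y^j·1^k = c·x^i·y^j.
Substituting Z = 1: F(X, Y, 1) = -x**3 - 2*x**2*y + x*y**2 - x*y + y**3.
Note: deg(f) ≤ deg(F) = 3; strict inequality happens when F is divisible by Z (lost terms).


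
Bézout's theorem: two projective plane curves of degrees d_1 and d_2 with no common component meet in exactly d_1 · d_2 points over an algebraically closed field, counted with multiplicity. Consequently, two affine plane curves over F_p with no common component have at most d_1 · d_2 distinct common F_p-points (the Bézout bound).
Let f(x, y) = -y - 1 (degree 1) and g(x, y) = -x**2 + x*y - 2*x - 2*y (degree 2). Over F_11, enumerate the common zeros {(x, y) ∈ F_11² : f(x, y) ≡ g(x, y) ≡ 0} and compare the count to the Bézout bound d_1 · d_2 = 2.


Common zeros: ∅; count = 0; Bézout bound = 2.

deg(f) = 1, deg(g) = 2, so Bézout bound = 2.
Scan x ∈ F_11. For each x, list the y ∈ F_11 with f(x, y) ≡ 0 and those with g(x, y) ≡ 0 (mod 11); the common zeros in that column are the intersection.
  x = 0: f ≡ 0 at y ∈ {10}; g ≡ 0 at y ∈ {0}; common: ∅.
  x = 1: f ≡ 0 at y ∈ {10}; g ≡ 0 at y ∈ {8}; common: ∅.
  x = 2: f ≡ 0 at y ∈ {10}; g ≡ 0 at y ∈ ∅; common: ∅.
  x = 3: f ≡ 0 at y ∈ {10}; g ≡ 0 at y ∈ {4}; common: ∅.
  x = 4: f ≡ 0 at y ∈ {10}; g ≡ 0 at y ∈ {1}; common: ∅.
  x = 5: f ≡ 0 at y ∈ {10}; g ≡ 0 at y ∈ {8}; common: ∅.
  x = 6: f ≡ 0 at y ∈ {10}; g ≡ 0 at y ∈ {1}; common: ∅.
  x = 7: f ≡ 0 at y ∈ {10}; g ≡ 0 at y ∈ {6}; common: ∅.
  x = 8: f ≡ 0 at y ∈ {10}; g ≡ 0 at y ∈ {6}; common: ∅.
  x = 9: f ≡ 0 at y ∈ {10}; g ≡ 0 at y ∈ {0}; common: ∅.
  x = 10: f ≡ 0 at y ∈ {10}; g ≡ 0 at y ∈ {4}; common: ∅.
Collecting: common zeros = ∅, so the count is 0.
Comparison with the Bézout bound: 0 ≤ 2 = deg(f)·deg(g), as expected for curves with no common component (the affine F_11-count falls short of the bound because intersections may lie at infinity, over extension fields, or carry multiplicity).


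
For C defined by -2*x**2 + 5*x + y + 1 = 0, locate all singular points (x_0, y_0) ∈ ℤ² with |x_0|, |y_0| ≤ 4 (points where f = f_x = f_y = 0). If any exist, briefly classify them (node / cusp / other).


No singular points in the scanned grid; C is smooth there.

Compute partial derivatives:
  f_x = 5 - 4*x.
  f_y = 1.
f_y = 1 is a nonzero constant, so f_y never vanishes: no point (x, y) can satisfy f = f_x = f_y = 0. In particular no (x, y) ∈ {−4, ..., 4}² is singular; the curve is smooth.


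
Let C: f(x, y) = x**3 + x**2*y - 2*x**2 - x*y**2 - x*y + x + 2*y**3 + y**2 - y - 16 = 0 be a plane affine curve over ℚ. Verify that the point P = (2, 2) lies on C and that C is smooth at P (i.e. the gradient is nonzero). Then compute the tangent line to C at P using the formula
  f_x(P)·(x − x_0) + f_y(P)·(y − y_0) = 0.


Tangent line at P: 7*x + 21*y - 56 = 0.

Step 1: f(2, 2) = 0, so P lies on C.
Step 2: partial derivatives
  f_x(x, y) = 3*x**2 + 2*x*y - 4*x - y**2 - y + 1, f_y(x, y) = x**2 - 2*x*y - x + 6*y**2 + 2*y - 1.
  f_x(P) = 7, f_y(P) = 21 (gradient nonzero, so P is smooth).
Step 3: tangent line at P: 7·(x − 2) + 21·(y − 2) = 0.
Expanding: 7*x + 21*y - 56 = 0.


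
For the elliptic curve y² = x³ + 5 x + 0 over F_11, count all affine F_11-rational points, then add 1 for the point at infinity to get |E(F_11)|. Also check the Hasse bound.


Affine points = {(0, 0), (3, 3), (3, 8), (6, 2), (6, 9), (7, 2), (7, 9), (9, 2), (9, 9), (10, 4), (10, 7)}; affine count = 11; |E(F_11)| = 12.

Discriminant check: Δ ∝ 4a³ + 27b² = 4·5³ + 27·0² = 4·125 + 27·0 ≡ 5 (mod 11). Nonzero ⇒ E is nonsingular.
For each x ∈ F_11, compute rhs = x³ + 5·x + 0 mod 11, then count y ∈ F_11 with y² ≡ rhs.
  x = 0: rhs = 0, matching y values: 0 (1 points).
  x = 1: rhs = 6, matching y values: none (0 points).
  x = 2: rhs = 7, matching y values: none (0 points).
  x = 3: rhs = 9, matching y values: 3, 8 (2 points).
  x = 4: rhs = 7, matching y values: none (0 points).
  x = 5: rhs = 7, matching y values: none (0 points).
  x = 6: rhs = 4, matching y values: 2, 9 (2 points).
  x = 7: rhs = 4, matching y values: 2, 9 (2 points).
  x = 8: rhs = 2, matching y values: none (0 points).
  x = 9: rhs = 4, matching y values: 2, 9 (2 points).
  x = 10: rhs = 5, matching y values: 4, 7 (2 points).
Total affine count: 11.
Full point count |E(F_11)| = 11 + 1 = 12.
Hasse bound: |12 − (11+1)| = |0| = 0 ≤ 2√11 ≈ 6.6332 ✓.


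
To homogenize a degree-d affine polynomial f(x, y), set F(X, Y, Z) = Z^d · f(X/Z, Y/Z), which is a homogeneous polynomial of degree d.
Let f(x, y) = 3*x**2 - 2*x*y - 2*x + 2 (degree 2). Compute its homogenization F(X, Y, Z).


F(X, Y, Z) = 3*X**2 - 2*X*Y - 2*X*Z + 2*Z**2

deg(f) = 2.
Substitute x = X/Z, y = Y/Z into f, then multiply by Z^2.
  monomial 3·x^2·y^0 ↦ 3·X^2·Y^0·Z^0.
  monomial -2·x^1·y^1 ↦ -2·X^1·Y^1·Z^0.
  monomial -2·x^1·y^0 ↦ -2·X^1·Y^0·Z^1.
  monomial 2·x^0·y^0 ↦ 2·X^0·Y^0·Z^2.
Collecting: F(X, Y, Z) = 3*X**2 - 2*X*Y - 2*X*Z + 2*Z**2.


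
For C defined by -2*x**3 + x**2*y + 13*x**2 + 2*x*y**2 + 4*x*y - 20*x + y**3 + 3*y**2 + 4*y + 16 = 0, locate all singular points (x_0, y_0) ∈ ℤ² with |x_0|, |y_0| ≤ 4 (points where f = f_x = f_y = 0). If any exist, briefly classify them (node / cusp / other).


Singular points: {(2, -2)}; classification: node.

Compute partial derivatives:
  f_x = -6*x**2 + 2*x*y + 26*x + 2*y**2 + 4*y - 20.
  f_y = x**2 + 4*x*y + 4*x + 3*y**2 + 6*y + 4.
Scan x_0 ∈ {−4, ..., 4}. For each x_0, f_y(x_0, y) is a polynomial in y; find its integer roots y ∈ {−4, ..., 4}, then test f_x and f at those candidates.
  x = -4: f_y(-4, y) = 3*y**2 - 10*y + 4; no integer root y with |y| ≤ 4.
  x = -3: f_y(-3, y) = 3*y**2 - 6*y + 1; no integer root y with |y| ≤ 4.
  x = -2: f_y(-2, y) = 3*y**2 - 2*y; vanishes at y ∈ {0}. (-2, 0): f_x = -96 ≠ 0.
  x = -1: f_y(-1, y) = 3*y**2 + 2*y + 1; no integer root y with |y| ≤ 4.
  x = 0: f_y(0, y) = 3*y**2 + 6*y + 4; no integer root y with |y| ≤ 4.
  x = 1: f_y(1, y) = 3*y**2 + 10*y + 9; no integer root y with |y| ≤ 4.
  x = 2: f_y(2, y) = 3*y**2 + 14*y + 16; vanishes at y ∈ {-2}. (2, -2): f_x = 0, f = 0 — SINGULAR.
  x = 3: f_y(3, y) = 3*y**2 + 18*y + 25; no integer root y with |y| ≤ 4.
  x = 4: f_y(4, y) = 3*y**2 + 22*y + 36; no integer root y with |y| ≤ 4.
Only singular point on the grid: (2, -2).
Classify: substitute x = 2 + u, y = -2 + v and expand: f = -2*u**3 + u**2*v - u**2 + 2*u*v**2 + v**3 + v**2.
No constant or linear terms (consistent with a singular point). Quadratic part: -u**2 + v**2. Cubic part: -2*u**3 + u**2*v + 2*u*v**2 + v**3.
The quadratic part v**2 - u**2 = (v − u)(v + u) splits into two distinct linear factors, so there are two distinct tangent lines y − -2 = ±(x − 2) — this is a node (ordinary double point).
Classification: node.


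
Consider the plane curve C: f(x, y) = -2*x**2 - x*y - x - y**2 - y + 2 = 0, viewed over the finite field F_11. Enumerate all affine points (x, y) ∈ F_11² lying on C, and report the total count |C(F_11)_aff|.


Affine F_11-points: {(0, 1), (0, 9), (1, 10), (5, 8), (6, 6), (6, 9), (7, 6), (7, 8), (10, 1), (10, 10)}; count = 10.

For each of the 121 pairs (x, y) ∈ F_11², evaluate f(x, y) mod 11. Record the zeros.
  x = 0: [0↦2, 1↦0, 2↦7, 3↦1, 4↦4, 5↦5, 6↦4, 7↦1, 8↦7, 9↦0, 10↦2]  zeros at y ∈ {1, 9}
  x = 1: [0↦10, 1↦7, 2↦2, 3↦6, 4↦8, 5↦8, 6↦6, 7↦2, 8↦7, 9↦10, 10↦0]  zeros at y ∈ {10}
  x = 2: [0↦3, 1↦10, 2↦4, 3↦7, 4↦8, 5↦7, 6↦4, 7↦10, 8↦3, 9↦5, 10↦5]  zeros at y ∈ ∅
  x = 3: [0↦3, 1↦9, 2↦2, 3↦4, 4↦4, 5↦2, 6↦9, 7↦3, 8↦6, 9↦7, 10↦6]  zeros at y ∈ ∅
  x = 4: [0↦10, 1↦4, 2↦7, 3↦8, 4↦7, 5↦4, 6↦10, 7↦3, 8↦5, 9↦5, 10↦3]  zeros at y ∈ ∅
  x = 5: [0↦2, 1↦6, 2↦8, 3↦8, 4↦6, 5↦2, 6↦7, 7↦10, 8↦0, 9↦10, 10↦7]  zeros at y ∈ {8}
  x = 6: [0↦1, 1↦4, 2↦5, 3↦4, 4↦1, 5↦7, 6↦0, 7↦2, 8↦2, 9↦0, 10↦7]  zeros at y ∈ {6, 9}
  x = 7: [0↦7, 1↦9, 2↦9, 3↦7, 4↦3, 5↦8, 6↦0, 7↦1, 8↦0, 9↦8, 10↦3]  zeros at y ∈ {6, 8}
  x = 8: [0↦9, 1↦10, 2↦9, 3↦6, 4↦1, 5↦5, 6↦7, 7↦7, 8↦5, 9↦1, 10↦6]  zeros at y ∈ ∅
  x = 9: [0↦7, 1↦7, 2↦5, 3↦1, 4↦6, 5↦9, 6↦10, 7↦9, 8↦6, 9↦1, 10↦5]  zeros at y ∈ ∅
  x = 10: [0↦1, 1↦0, 2↦8, 3↦3, 4↦7, 5↦9, 6↦9, 7↦7, 8↦3, 9↦8, 10↦0]  zeros at y ∈ {1, 10}
Collecting zeros: affine points = {(0, 1), (0, 9), (1, 10), (5, 8), (6, 6), (6, 9), (7, 6), (7, 8), (10, 1), (10, 10)}.
Total count |C(F_11)_aff| = 10.


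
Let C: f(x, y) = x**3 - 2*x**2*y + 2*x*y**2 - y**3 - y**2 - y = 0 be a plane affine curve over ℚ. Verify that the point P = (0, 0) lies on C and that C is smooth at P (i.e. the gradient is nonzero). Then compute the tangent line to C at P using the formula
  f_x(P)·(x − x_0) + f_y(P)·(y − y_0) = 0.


Tangent line at P: -y = 0.

Step 1: f(0, 0) = 0, so P lies on C.
Step 2: partial derivatives
  f_x(x, y) = 3*x**2 - 4*x*y + 2*y**2, f_y(x, y) = -2*x**2 + 4*x*y - 3*y**2 - 2*y - 1.
  f_x(P) = 0, f_y(P) = -1 (gradient nonzero, so P is smooth).
Step 3: tangent line at P: 0·(x − 0) + -1·(y − 0) = 0.
Expanding: -y = 0.


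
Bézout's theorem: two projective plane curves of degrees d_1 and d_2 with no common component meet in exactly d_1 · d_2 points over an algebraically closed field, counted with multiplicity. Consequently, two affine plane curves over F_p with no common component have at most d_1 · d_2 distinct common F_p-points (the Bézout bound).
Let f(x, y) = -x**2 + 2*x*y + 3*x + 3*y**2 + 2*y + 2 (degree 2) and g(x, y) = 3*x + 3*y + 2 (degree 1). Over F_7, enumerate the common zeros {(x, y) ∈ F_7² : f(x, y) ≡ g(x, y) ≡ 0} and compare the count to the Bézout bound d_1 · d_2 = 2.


Common zeros: {(2, 2)}; count = 1; Bézout bound = 2.

deg(f) = 2, deg(g) = 1, so Bézout bound = 2.
Scan x ∈ F_7. For each x, list the y ∈ F_7 with f(x, y) ≡ 0 and those with g(x, y) ≡ 0 (mod 7); the common zeros in that column are the intersection.
  x = 0: f ≡ 0 at y ∈ {1, 3}; g ≡ 0 at y ∈ {4}; common: ∅.
  x = 1: f ≡ 0 at y ∈ ∅; g ≡ 0 at y ∈ {3}; common: ∅.
  x = 2: f ≡ 0 at y ∈ {2, 3}; g ≡ 0 at y ∈ {2}; common: {2}.
  x = 3: f ≡ 0 at y ∈ ∅; g ≡ 0 at y ∈ {1}; common: ∅.
  x = 4: f ≡ 0 at y ∈ ∅; g ≡ 0 at y ∈ {0}; common: ∅.
  x = 5: f ≡ 0 at y ∈ {1, 2}; g ≡ 0 at y ∈ {6}; common: ∅.
  x = 6: f ≡ 0 at y ∈ ∅; g ≡ 0 at y ∈ {5}; common: ∅.
Collecting: common zeros = {(2, 2)}, so the count is 1.
Comparison with the Bézout bound: 1 ≤ 2 = deg(f)·deg(g), as expected for curves with no common component (the affine F_7-count falls short of the bound because intersections may lie at infinity, over extension fields, or carry multiplicity).


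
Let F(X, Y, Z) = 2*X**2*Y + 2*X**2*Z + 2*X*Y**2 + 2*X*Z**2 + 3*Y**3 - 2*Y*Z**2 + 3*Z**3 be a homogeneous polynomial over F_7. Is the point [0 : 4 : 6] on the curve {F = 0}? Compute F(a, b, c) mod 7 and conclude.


F(0,4,6) ≡ 6 (mod 7); P is NOT on the curve.

Evaluate F(0, 4, 6) term-by-term (mod 7).
  2*X**2*Y ↦ 2·0·4·1 = 0
  2*X**2*Z ↦ 2·0·1·6 = 0
  2*X*Y**2 ↦ 2·0·16·1 = 0
  2*X*Z**2 ↦ 2·0·1·36 = 0
  3*Y**3 ↦ 3·1·64·1 = 192
  -2*Y*Z**2 ↦ -2·1·4·36 = -288
  3*Z**3 ↦ 3·1·1·216 = 648
Sum: F(0, 4, 6) = (0) + (0) + (0) + (0) + (192) + (-288) + (648) = 552.
Reducing mod 7: 552 ≡ 6 (mod 7).
Since F(a, b, c) ≡ 6 ≠ 0 (mod 7), P does NOT lie on the curve.


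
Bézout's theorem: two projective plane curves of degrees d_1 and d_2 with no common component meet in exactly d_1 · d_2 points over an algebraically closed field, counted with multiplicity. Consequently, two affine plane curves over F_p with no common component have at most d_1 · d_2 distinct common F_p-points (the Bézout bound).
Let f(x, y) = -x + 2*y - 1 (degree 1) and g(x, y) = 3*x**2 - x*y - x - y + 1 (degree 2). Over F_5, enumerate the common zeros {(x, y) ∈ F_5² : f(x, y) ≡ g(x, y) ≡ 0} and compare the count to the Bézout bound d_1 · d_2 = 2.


Common zeros: {(4, 0)}; count = 1; Bézout bound = 2.

deg(f) = 1, deg(g) = 2, so Bézout bound = 2.
Scan x ∈ F_5. For each x, list the y ∈ F_5 with f(x, y) ≡ 0 and those with g(x, y) ≡ 0 (mod 5); the common zeros in that column are the intersection.
  x = 0: f ≡ 0 at y ∈ {3}; g ≡ 0 at y ∈ {1}; common: ∅.
  x = 1: f ≡ 0 at y ∈ {1}; g ≡ 0 at y ∈ {4}; common: ∅.
  x = 2: f ≡ 0 at y ∈ {4}; g ≡ 0 at y ∈ {2}; common: ∅.
  x = 3: f ≡ 0 at y ∈ {2}; g ≡ 0 at y ∈ {0}; common: ∅.
  x = 4: f ≡ 0 at y ∈ {0}; g ≡ 0 at y ∈ {0, 1, 2, 3, 4}; common: {0}.
Collecting: common zeros = {(4, 0)}, so the count is 1.
Comparison with the Bézout bound: 1 ≤ 2 = deg(f)·deg(g), as expected for curves with no common component (the affine F_5-count falls short of the bound because intersections may lie at infinity, over extension fields, or carry multiplicity).


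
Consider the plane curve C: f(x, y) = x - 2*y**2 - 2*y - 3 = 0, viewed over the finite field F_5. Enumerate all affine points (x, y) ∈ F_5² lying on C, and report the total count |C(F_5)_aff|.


Affine F_5-points: {(0, 2), (2, 1), (2, 3), (3, 0), (3, 4)}; count = 5.

For each of the 25 pairs (x, y) ∈ F_5², evaluate f(x, y) mod 5. Record the zeros.
  x = 0: [0↦2, 1↦3, 2↦0, 3↦3, 4↦2]  zeros at y ∈ {2}
  x = 1: [0↦3, 1↦4, 2↦1, 3↦4, 4↦3]  zeros at y ∈ ∅
  x = 2: [0↦4, 1↦0, 2↦2, 3↦0, 4↦4]  zeros at y ∈ {1, 3}
  x = 3: [0↦0, 1↦1, 2↦3, 3↦1, 4↦0]  zeros at y ∈ {0, 4}
  x = 4: [0↦1, 1↦2, 2↦4, 3↦2, 4↦1]  zeros at y ∈ ∅
Collecting zeros: affine points = {(0, 2), (2, 1), (2, 3), (3, 0), (3, 4)}.
Total count |C(F_5)_aff| = 5.


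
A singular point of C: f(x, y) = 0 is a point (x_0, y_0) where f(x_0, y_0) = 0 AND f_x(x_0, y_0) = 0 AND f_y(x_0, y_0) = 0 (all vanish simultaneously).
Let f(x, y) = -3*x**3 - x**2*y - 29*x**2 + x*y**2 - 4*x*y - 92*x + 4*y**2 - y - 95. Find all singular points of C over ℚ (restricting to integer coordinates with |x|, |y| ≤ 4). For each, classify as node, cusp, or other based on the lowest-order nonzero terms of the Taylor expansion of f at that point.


Singular points: {(-3, -1)}; classification: node.

Compute partial derivatives:
  f_x = -9*x**2 - 2*x*y - 58*x + y**2 - 4*y - 92.
  f_y = -x**2 + 2*x*y - 4*x + 8*y - 1.
Scan x_0 ∈ {−4, ..., 4}. For each x_0, f_y(x_0, y) is a polynomial in y; find its integer roots y ∈ {−4, ..., 4}, then test f_x and f at those candidates.
  x = -4: f_y(-4, y) = -1; no integer root y with |y| ≤ 4.
  x = -3: f_y(-3, y) = 2*y + 2; vanishes at y ∈ {-1}. (-3, -1): f_x = 0, f = 0 — SINGULAR.
  x = -2: f_y(-2, y) = 4*y + 3; no integer root y with |y| ≤ 4.
  x = -1: f_y(-1, y) = 6*y + 2; no integer root y with |y| ≤ 4.
  x = 0: f_y(0, y) = 8*y - 1; no integer root y with |y| ≤ 4.
  x = 1: f_y(1, y) = 10*y - 6; no integer root y with |y| ≤ 4.
  x = 2: f_y(2, y) = 12*y - 13; no integer root y with |y| ≤ 4.
  x = 3: f_y(3, y) = 14*y - 22; no integer root y with |y| ≤ 4.
  x = 4: f_y(4, y) = 16*y - 33; no integer root y with |y| ≤ 4.
Only singular point on the grid: (-3, -1).
Classify: substitute x = -3 + u, y = -1 + v and expand: f = -3*u**3 - u**2*v - u**2 + u*v**2 + v**2.
No constant or linear terms (consistent with a singular point). Quadratic part: -u**2 + v**2. Cubic part: -3*u**3 - u**2*v + u*v**2.
The quadratic part v**2 - u**2 = (v − u)(v + u) splits into two distinct linear factors, so there are two distinct tangent lines y − -1 = ±(x − -3) — this is a node (ordinary double point).
Classification: node.


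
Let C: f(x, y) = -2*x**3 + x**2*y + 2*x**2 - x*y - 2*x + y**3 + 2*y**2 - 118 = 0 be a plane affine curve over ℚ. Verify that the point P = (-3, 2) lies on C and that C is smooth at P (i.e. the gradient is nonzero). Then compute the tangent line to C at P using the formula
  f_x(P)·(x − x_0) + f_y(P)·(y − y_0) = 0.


Tangent line at P: -82*x + 32*y - 310 = 0.

Step 1: f(-3, 2) = 0, so P lies on C.
Step 2: partial derivatives
  f_x(x, y) = -6*x**2 + 2*x*y + 4*x - y - 2, f_y(x, y) = x**2 - x + 3*y**2 + 4*y.
  f_x(P) = -82, f_y(P) = 32 (gradient nonzero, so P is smooth).
Step 3: tangent line at P: -82·(x − -3) + 32·(y − 2) = 0.
Expanding: -82*x + 32*y - 310 = 0.


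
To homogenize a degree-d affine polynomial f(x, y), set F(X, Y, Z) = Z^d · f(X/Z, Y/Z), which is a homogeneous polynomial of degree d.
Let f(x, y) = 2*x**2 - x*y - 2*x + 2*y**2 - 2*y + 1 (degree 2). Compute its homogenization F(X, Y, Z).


F(X, Y, Z) = 2*X**2 - X*Y - 2*X*Z + 2*Y**2 - 2*Y*Z + Z**2

deg(f) = 2.
Substitute x = X/Z, y = Y/Z into f, then multiply by Z^2.
  monomial 2·x^2·y^0 ↦ 2·X^2·Y^0·Z^0.
  monomial -1·x^1·y^1 ↦ -1·X^1·Y^1·Z^0.
  monomial -2·x^1·y^0 ↦ -2·X^1·Y^0·Z^1.
  monomial 2·x^0·y^2 ↦ 2·X^0·Y^2·Z^0.
  monomial -2·x^0·y^1 ↦ -2·X^0·Y^1·Z^1.
  monomial 1·x^0·y^0 ↦ 1·X^0·Y^0·Z^2.
Collecting: F(X, Y, Z) = 2*X**2 - X*Y - 2*X*Z + 2*Y**2 - 2*Y*Z + Z**2.


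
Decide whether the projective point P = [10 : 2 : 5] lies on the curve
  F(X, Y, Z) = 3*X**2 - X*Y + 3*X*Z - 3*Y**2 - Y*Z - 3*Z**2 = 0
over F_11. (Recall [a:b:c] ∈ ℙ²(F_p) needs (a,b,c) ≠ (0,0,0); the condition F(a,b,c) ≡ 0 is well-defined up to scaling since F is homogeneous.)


F(10,2,5) ≡ 3 (mod 11); P is NOT on the curve.

Evaluate F(10, 2, 5) term-by-term (mod 11).
  3*X**2 ↦ 3·100·1·1 = 300
  -X*Y ↦ -1·10·2·1 = -20
  3*X*Z ↦ 3·10·1·5 = 150
  -3*Y**2 ↦ -3·1·4·1 = -12
  -Y*Z ↦ -1·1·2·5 = -10
  -3*Z**2 ↦ -3·1·1·25 = -75
Sum: F(10, 2, 5) = (300) + (-20) + (150) + (-12) + (-10) + (-75) = 333.
Reducing mod 11: 333 ≡ 3 (mod 11).
Since F(a, b, c) ≡ 3 ≠ 0 (mod 11), P does NOT lie on the curve.


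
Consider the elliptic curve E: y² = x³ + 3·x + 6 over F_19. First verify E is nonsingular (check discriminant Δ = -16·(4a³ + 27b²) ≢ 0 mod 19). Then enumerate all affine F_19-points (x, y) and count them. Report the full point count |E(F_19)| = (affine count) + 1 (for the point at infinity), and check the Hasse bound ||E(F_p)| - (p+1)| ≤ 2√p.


Affine points = {(0, 5), (0, 14), (2, 1), (2, 18), (3, 2), (3, 17), (4, 5), (4, 14), (7, 3), (7, 16), (13, 0), (15, 5), (15, 14), (17, 7), (17, 12)}; affine count = 15; |E(F_19)| = 16.

Discriminant check: Δ ∝ 4a³ + 27b² = 4·3³ + 27·6² = 4·27 + 27·36 ≡ 16 (mod 19). Nonzero ⇒ E is nonsingular.
For each x ∈ F_19, compute rhs = x³ + 3·x + 6 mod 19, then count y ∈ F_19 with y² ≡ rhs.
  x = 0: rhs = 6, matching y values: 5, 14 (2 points).
  x = 1: rhs = 10, matching y values: none (0 points).
  x = 2: rhs = 1, matching y values: 1, 18 (2 points).
  x = 3: rhs = 4, matching y values: 2, 17 (2 points).
  x = 4: rhs = 6, matching y values: 5, 14 (2 points).
  x = 5: rhs = 13, matching y values: none (0 points).
  x = 6: rhs = 12, matching y values: none (0 points).
  x = 7: rhs = 9, matching y values: 3, 16 (2 points).
  x = 8: rhs = 10, matching y values: none (0 points).
  x = 9: rhs = 2, matching y values: none (0 points).
  x = 10: rhs = 10, matching y values: none (0 points).
  x = 11: rhs = 2, matching y values: none (0 points).
  x = 12: rhs = 3, matching y values: none (0 points).
  x = 13: rhs = 0, matching y values: 0 (1 points).
  x = 14: rhs = 18, matching y values: none (0 points).
  x = 15: rhs = 6, matching y values: 5, 14 (2 points).
  x = 16: rhs = 8, matching y values: none (0 points).
  x = 17: rhs = 11, matching y values: 7, 12 (2 points).
  x = 18: rhs = 2, matching y values: none (0 points).
Total affine count: 15.
Full point count |E(F_19)| = 15 + 1 = 16.
Hasse bound: |16 − (19+1)| = |-4| = 4 ≤ 2√19 ≈ 8.7178 ✓.


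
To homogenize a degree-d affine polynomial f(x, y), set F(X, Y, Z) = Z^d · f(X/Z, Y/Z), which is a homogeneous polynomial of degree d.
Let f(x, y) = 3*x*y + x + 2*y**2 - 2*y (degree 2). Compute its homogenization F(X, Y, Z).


F(X, Y, Z) = 3*X*Y + X*Z + 2*Y**2 - 2*Y*Z

deg(f) = 2.
Substitute x = X/Z, y = Y/Z into f, then multiply by Z^2.
  monomial 3·x^1·y^1 ↦ 3·X^1·Y^1·Z^0.
  monomial 1·x^1·y^0 ↦ 1·X^1·Y^0·Z^1.
  monomial 2·x^0·y^2 ↦ 2·X^0·Y^2·Z^0.
  monomial -2·x^0·y^1 ↦ -2·X^0·Y^1·Z^1.
Collecting: F(X, Y, Z) = 3*X*Y + X*Z + 2*Y**2 - 2*Y*Z.


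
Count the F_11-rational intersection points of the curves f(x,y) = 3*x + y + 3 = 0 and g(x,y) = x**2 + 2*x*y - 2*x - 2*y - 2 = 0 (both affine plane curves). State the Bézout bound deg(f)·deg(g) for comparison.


Common zeros: ∅; count = 0; Bézout bound = 2.

deg(f) = 1, deg(g) = 2, so Bézout bound = 2.
Scan x ∈ F_11. For each x, list the y ∈ F_11 with f(x, y) ≡ 0 and those with g(x, y) ≡ 0 (mod 11); the common zeros in that column are the intersection.
  x = 0: f ≡ 0 at y ∈ {8}; g ≡ 0 at y ∈ {10}; common: ∅.
  x = 1: f ≡ 0 at y ∈ {5}; g ≡ 0 at y ∈ ∅; common: ∅.
  x = 2: f ≡ 0 at y ∈ {2}; g ≡ 0 at y ∈ {1}; common: ∅.
  x = 3: f ≡ 0 at y ∈ {10}; g ≡ 0 at y ∈ {8}; common: ∅.
  x = 4: f ≡ 0 at y ∈ {7}; g ≡ 0 at y ∈ {10}; common: ∅.
  x = 5: f ≡ 0 at y ∈ {4}; g ≡ 0 at y ∈ {8}; common: ∅.
  x = 6: f ≡ 0 at y ∈ {1}; g ≡ 0 at y ∈ {0}; common: ∅.
  x = 7: f ≡ 0 at y ∈ {9}; g ≡ 0 at y ∈ {0}; common: ∅.
  x = 8: f ≡ 0 at y ∈ {6}; g ≡ 0 at y ∈ {3}; common: ∅.
  x = 9: f ≡ 0 at y ∈ {3}; g ≡ 0 at y ∈ {1}; common: ∅.
  x = 10: f ≡ 0 at y ∈ {0}; g ≡ 0 at y ∈ {3}; common: ∅.
Collecting: common zeros = ∅, so the count is 0.
Comparison with the Bézout bound: 0 ≤ 2 = deg(f)·deg(g), as expected for curves with no common component (the affine F_11-count falls short of the bound because intersections may lie at infinity, over extension fields, or carry multiplicity).


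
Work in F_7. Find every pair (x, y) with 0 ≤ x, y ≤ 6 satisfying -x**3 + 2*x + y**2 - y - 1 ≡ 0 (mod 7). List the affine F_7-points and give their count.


Affine F_7-points: {(1, 0), (1, 1), (2, 4), (6, 2), (6, 6)}; count = 5.

For each of the 49 pairs (x, y) ∈ F_7², evaluate f(x, y) mod 7. Record the zeros.
  x = 0: [0↦6, 1↦6, 2↦1, 3↦5, 4↦4, 5↦5, 6↦1]  zeros at y ∈ ∅
  x = 1: [0↦0, 1↦0, 2↦2, 3↦6, 4↦5, 5↦6, 6↦2]  zeros at y ∈ {0, 1}
  x = 2: [0↦2, 1↦2, 2↦4, 3↦1, 4↦0, 5↦1, 6↦4]  zeros at y ∈ {4}
  x = 3: [0↦6, 1↦6, 2↦1, 3↦5, 4↦4, 5↦5, 6↦1]  zeros at y ∈ ∅
  x = 4: [0↦6, 1↦6, 2↦1, 3↦5, 4↦4, 5↦5, 6↦1]  zeros at y ∈ ∅
  x = 5: [0↦3, 1↦3, 2↦5, 3↦2, 4↦1, 5↦2, 6↦5]  zeros at y ∈ ∅
  x = 6: [0↦5, 1↦5, 2↦0, 3↦4, 4↦3, 5↦4, 6↦0]  zeros at y ∈ {2, 6}
Collecting zeros: affine points = {(1, 0), (1, 1), (2, 4), (6, 2), (6, 6)}.
Total count |C(F_7)_aff| = 5.


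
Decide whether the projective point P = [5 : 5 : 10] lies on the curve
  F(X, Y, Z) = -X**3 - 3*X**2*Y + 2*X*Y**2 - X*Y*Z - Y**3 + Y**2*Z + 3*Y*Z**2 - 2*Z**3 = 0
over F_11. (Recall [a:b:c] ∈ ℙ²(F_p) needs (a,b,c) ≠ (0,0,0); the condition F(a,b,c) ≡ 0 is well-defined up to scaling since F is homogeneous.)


F(5,5,10) ≡ 5 (mod 11); P is NOT on the curve.

Evaluate F(5, 5, 10) term-by-term (mod 11).
  -X**3 ↦ -1·125·1·1 = -125
  -3*X**2*Y ↦ -3·25·5·1 = -375
  2*X*Y**2 ↦ 2·5·25·1 = 250
  -X*Y*Z ↦ -1·5·5·10 = -250
  -Y**3 ↦ -1·1·125·1 = -125
  Y**2*Z ↦ 1·1·25·10 = 250
  3*Y*Z**2 ↦ 3·1·5·100 = 1500
  -2*Z**3 ↦ -2·1·1·1000 = -2000
Sum: F(5, 5, 10) = (-125) + (-375) + (250) + (-250) + (-125) + (250) + (1500) + (-2000) = -875.
Reducing mod 11: -875 ≡ 5 (mod 11).
Since F(a, b, c) ≡ 5 ≠ 0 (mod 11), P does NOT lie on the curve.


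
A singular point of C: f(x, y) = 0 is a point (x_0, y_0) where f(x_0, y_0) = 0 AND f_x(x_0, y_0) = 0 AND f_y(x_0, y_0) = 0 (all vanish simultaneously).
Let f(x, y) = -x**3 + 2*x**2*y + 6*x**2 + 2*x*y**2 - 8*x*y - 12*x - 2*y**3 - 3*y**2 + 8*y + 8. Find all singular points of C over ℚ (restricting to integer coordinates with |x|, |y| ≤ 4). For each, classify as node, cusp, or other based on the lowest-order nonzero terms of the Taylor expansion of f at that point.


Singular points: {(2, 0)}; classification: cusp.

Compute partial derivatives:
  f_x = -3*x**2 + 4*x*y + 12*x + 2*y**2 - 8*y - 12.
  f_y = 2*x**2 + 4*x*y - 8*x - 6*y**2 - 6*y + 8.
Scan x_0 ∈ {−4, ..., 4}. For each x_0, f_y(x_0, y) is a polynomial in y; find its integer roots y ∈ {−4, ..., 4}, then test f_x and f at those candidates.
  x = -4: f_y(-4, y) = -6*y**2 - 22*y + 72; no integer root y with |y| ≤ 4.
  x = -3: f_y(-3, y) = -6*y**2 - 18*y + 50; no integer root y with |y| ≤ 4.
  x = -2: f_y(-2, y) = -6*y**2 - 14*y + 32; no integer root y with |y| ≤ 4.
  x = -1: f_y(-1, y) = -6*y**2 - 10*y + 18; no integer root y with |y| ≤ 4.
  x = 0: f_y(0, y) = -6*y**2 - 6*y + 8; no integer root y with |y| ≤ 4.
  x = 1: f_y(1, y) = -6*y**2 - 2*y + 2; no integer root y with |y| ≤ 4.
  x = 2: f_y(2, y) = -6*y**2 + 2*y; vanishes at y ∈ {0}. (2, 0): f_x = 0, f = 0 — SINGULAR.
  x = 3: f_y(3, y) = -6*y**2 + 6*y + 2; no integer root y with |y| ≤ 4.
  x = 4: f_y(4, y) = -6*y**2 + 10*y + 8; no integer root y with |y| ≤ 4.
Only singular point on the grid: (2, 0).
Classify: substitute x = 2 + u, y = 0 + v and expand: f = -u**3 + 2*u**2*v + 2*u*v**2 - 2*v**3 + v**2.
No constant or linear terms (consistent with a singular point). Quadratic part: v**2. Cubic part: -u**3 + 2*u**2*v + 2*u*v**2 - 2*v**3.
The quadratic part v**2 is a perfect square, so there is a single (double) tangent line v = 0, i.e. y = 0. Restricting the cubic part to that line (v = 0) leaves -u**3 ≠ 0, so f is not divisible by v and the branch is v² ≈ u**3 to lowest order — this is a cusp.
Classification: cusp.


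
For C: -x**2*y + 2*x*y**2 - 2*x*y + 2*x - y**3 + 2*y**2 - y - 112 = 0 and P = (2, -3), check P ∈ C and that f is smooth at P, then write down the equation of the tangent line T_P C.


Tangent line at P: 38*x - 72*y - 292 = 0.

Step 1: f(2, -3) = 0, so P lies on C.
Step 2: partial derivatives
  f_x(x, y) = -2*x*y + 2*y**2 - 2*y + 2, f_y(x, y) = -x**2 + 4*x*y - 2*x - 3*y**2 + 4*y - 1.
  f_x(P) = 38, f_y(P) = -72 (gradient nonzero, so P is smooth).
Step 3: tangent line at P: 38·(x − 2) + -72·(y − -3) = 0.
Expanding: 38*x - 72*y - 292 = 0.


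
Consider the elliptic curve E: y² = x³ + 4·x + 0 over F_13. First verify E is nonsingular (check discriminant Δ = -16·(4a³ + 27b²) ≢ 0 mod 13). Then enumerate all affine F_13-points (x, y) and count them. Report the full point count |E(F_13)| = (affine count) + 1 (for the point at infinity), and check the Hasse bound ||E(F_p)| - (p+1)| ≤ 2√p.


Affine points = {(0, 0), (2, 4), (2, 9), (3, 0), (10, 0), (11, 6), (11, 7)}; affine count = 7; |E(F_13)| = 8.

Discriminant check: Δ ∝ 4a³ + 27b² = 4·4³ + 27·0² = 4·64 + 27·0 ≡ 9 (mod 13). Nonzero ⇒ E is nonsingular.
For each x ∈ F_13, compute rhs = x³ + 4·x + 0 mod 13, then count y ∈ F_13 with y² ≡ rhs.
  x = 0: rhs = 0, matching y values: 0 (1 points).
  x = 1: rhs = 5, matching y values: none (0 points).
  x = 2: rhs = 3, matching y values: 4, 9 (2 points).
  x = 3: rhs = 0, matching y values: 0 (1 points).
  x = 4: rhs = 2, matching y values: none (0 points).
  x = 5: rhs = 2, matching y values: none (0 points).
  x = 6: rhs = 6, matching y values: none (0 points).
  x = 7: rhs = 7, matching y values: none (0 points).
  x = 8: rhs = 11, matching y values: none (0 points).
  x = 9: rhs = 11, matching y values: none (0 points).
  x = 10: rhs = 0, matching y values: 0 (1 points).
  x = 11: rhs = 10, matching y values: 6, 7 (2 points).
  x = 12: rhs = 8, matching y values: none (0 points).
Total affine count: 7.
Full point count |E(F_13)| = 7 + 1 = 8.
Hasse bound: |8 − (13+1)| = |-6| = 6 ≤ 2√13 ≈ 7.2111 ✓.


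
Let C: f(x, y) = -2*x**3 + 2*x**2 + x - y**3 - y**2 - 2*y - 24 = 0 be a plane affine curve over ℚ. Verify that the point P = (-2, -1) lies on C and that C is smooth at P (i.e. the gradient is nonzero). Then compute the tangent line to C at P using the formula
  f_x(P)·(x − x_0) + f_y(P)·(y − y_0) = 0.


Tangent line at P: -31*x - 3*y - 65 = 0.

Step 1: f(-2, -1) = 0, so P lies on C.
Step 2: partial derivatives
  f_x(x, y) = -6*x**2 + 4*x + 1, f_y(x, y) = -3*y**2 - 2*y - 2.
  f_x(P) = -31, f_y(P) = -3 (gradient nonzero, so P is smooth).
Step 3: tangent line at P: -31·(x − -2) + -3·(y − -1) = 0.
Expanding: -31*x - 3*y - 65 = 0.


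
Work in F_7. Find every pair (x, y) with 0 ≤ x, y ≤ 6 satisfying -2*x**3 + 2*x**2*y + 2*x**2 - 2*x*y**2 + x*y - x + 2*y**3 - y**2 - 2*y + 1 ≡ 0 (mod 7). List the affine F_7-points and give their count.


Affine F_7-points: {(0, 1), (0, 4), (0, 6), (1, 0), (1, 1), (1, 4), (4, 4), (5, 2)}; count = 8.

For each of the 49 pairs (x, y) ∈ F_7², evaluate f(x, y) mod 7. Record the zeros.
  x = 0: [0↦1, 1↦0, 2↦2, 3↦5, 4↦0, 5↦6, 6↦0]  zeros at y ∈ {1, 4, 6}
  x = 1: [0↦0, 1↦0, 2↦6, 3↦2, 4↦0, 5↦5, 6↦1]  zeros at y ∈ {0, 1, 4}
  x = 2: [0↦5, 1↦3, 2↦3, 3↦3, 4↦1, 5↦2, 6↦4]  zeros at y ∈ ∅
  x = 3: [0↦4, 1↦4, 2↦2, 3↦3, 4↦5, 5↦6, 6↦4]  zeros at y ∈ ∅
  x = 4: [0↦6, 1↦5, 2↦5, 3↦4, 4↦0, 5↦5, 6↦3]  zeros at y ∈ {4}
  x = 5: [0↦6, 1↦1, 2↦0, 3↦1, 4↦2, 5↦1, 6↦3]  zeros at y ∈ {2}
  x = 6: [0↦6, 1↦1, 2↦3, 3↦3, 4↦6, 5↦3, 6↦6]  zeros at y ∈ ∅
Collecting zeros: affine points = {(0, 1), (0, 4), (0, 6), (1, 0), (1, 1), (1, 4), (4, 4), (5, 2)}.
Total count |C(F_7)_aff| = 8.


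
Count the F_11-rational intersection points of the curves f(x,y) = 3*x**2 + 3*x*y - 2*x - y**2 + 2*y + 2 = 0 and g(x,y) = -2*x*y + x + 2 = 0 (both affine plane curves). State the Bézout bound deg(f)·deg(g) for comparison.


Common zeros: {(1, 7), (3, 10)}; count = 2; Bézout bound = 4.

deg(f) = 2, deg(g) = 2, so Bézout bound = 4.
Scan x ∈ F_11. For each x, list the y ∈ F_11 with f(x, y) ≡ 0 and those with g(x, y) ≡ 0 (mod 11); the common zeros in that column are the intersection.
  x = 0: f ≡ 0 at y ∈ {6, 7}; g ≡ 0 at y ∈ ∅; common: ∅.
  x = 1: f ≡ 0 at y ∈ {7, 9}; g ≡ 0 at y ∈ {7}; common: {7}.
  x = 2: f ≡ 0 at y ∈ {2, 6}; g ≡ 0 at y ∈ {1}; common: ∅.
  x = 3: f ≡ 0 at y ∈ {1, 10}; g ≡ 0 at y ∈ {10}; common: {10}.
  x = 4: f ≡ 0 at y ∈ {1, 2}; g ≡ 0 at y ∈ {9}; common: ∅.
  x = 5: f ≡ 0 at y ∈ ∅; g ≡ 0 at y ∈ {4}; common: ∅.
  x = 6: f ≡ 0 at y ∈ {10}; g ≡ 0 at y ∈ {8}; common: ∅.
  x = 7: f ≡ 0 at y ∈ ∅; g ≡ 0 at y ∈ {3}; common: ∅.
  x = 8: f ≡ 0 at y ∈ ∅; g ≡ 0 at y ∈ {2}; common: ∅.
  x = 9: f ≡ 0 at y ∈ {9}; g ≡ 0 at y ∈ {0}; common: ∅.
  x = 10: f ≡ 0 at y ∈ ∅; g ≡ 0 at y ∈ {5}; common: ∅.
Collecting: common zeros = {(1, 7), (3, 10)}, so the count is 2.
Comparison with the Bézout bound: 2 ≤ 4 = deg(f)·deg(g), as expected for curves with no common component (the affine F_11-count falls short of the bound because intersections may lie at infinity, over extension fields, or carry multiplicity).


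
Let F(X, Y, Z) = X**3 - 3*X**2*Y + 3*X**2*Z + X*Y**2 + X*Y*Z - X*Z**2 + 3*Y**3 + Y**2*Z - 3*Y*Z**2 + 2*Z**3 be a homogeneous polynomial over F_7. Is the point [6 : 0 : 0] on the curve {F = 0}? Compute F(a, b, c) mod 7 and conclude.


F(6,0,0) ≡ 6 (mod 7); P is NOT on the curve.

Evaluate F(6, 0, 0) term-by-term (mod 7).
  X**3 ↦ 1·216·1·1 = 216
  -3*X**2*Y ↦ -3·36·0·1 = 0
  3*X**2*Z ↦ 3·36·1·0 = 0
  X*Y**2 ↦ 1·6·0·1 = 0
  X*Y*Z ↦ 1·6·0·0 = 0
  -X*Z**2 ↦ -1·6·1·0 = 0
  3*Y**3 ↦ 3·1·0·1 = 0
  Y**2*Z ↦ 1·1·0·0 = 0
  -3*Y*Z**2 ↦ -3·1·0·0 = 0
  2*Z**3 ↦ 2·1·1·0 = 0
Sum: F(6, 0, 0) = (216) + (0) + (0) + (0) + (0) + (0) + (0) + (0) + (0) + (0) = 216.
Reducing mod 7: 216 ≡ 6 (mod 7).
Since F(a, b, c) ≡ 6 ≠ 0 (mod 7), P does NOT lie on the curve.


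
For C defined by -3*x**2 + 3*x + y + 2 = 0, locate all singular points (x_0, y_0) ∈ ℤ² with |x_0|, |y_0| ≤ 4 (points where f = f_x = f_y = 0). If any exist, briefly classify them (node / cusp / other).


No singular points in the scanned grid; C is smooth there.

Compute partial derivatives:
  f_x = 3 - 6*x.
  f_y = 1.
f_y = 1 is a nonzero constant, so f_y never vanishes: no point (x, y) can satisfy f = f_x = f_y = 0. In particular no (x, y) ∈ {−4, ..., 4}² is singular; the curve is smooth.


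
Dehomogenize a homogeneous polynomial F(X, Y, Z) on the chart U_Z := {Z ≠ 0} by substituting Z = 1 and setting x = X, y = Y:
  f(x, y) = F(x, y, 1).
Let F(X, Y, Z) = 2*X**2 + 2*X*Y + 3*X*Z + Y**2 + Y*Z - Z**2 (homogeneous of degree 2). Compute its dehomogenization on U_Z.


f(x, y) = 2*x**2 + 2*x*y + 3*x + y**2 + y - 1

On U_Z we set Z = 1. Each monomial c·X^i·Y^j·Z^k in F becomes c·x^i·y^j·1^k = c·x^i·y^j.
Substituting Z = 1: F(X, Y, 1) = 2*x**2 + 2*x*y + 3*x + y**2 + y - 1.
Note: deg(f) ≤ deg(F) = 2; strict inequality happens when F is divisible by Z (lost terms).


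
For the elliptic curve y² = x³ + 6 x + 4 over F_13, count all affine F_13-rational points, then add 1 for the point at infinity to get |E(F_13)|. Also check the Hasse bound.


Affine points = {(0, 2), (0, 11), (3, 6), (3, 7), (4, 1), (4, 12), (5, 4), (5, 9), (6, 3), (6, 10), (7, 5), (7, 8), (11, 6), (11, 7), (12, 6), (12, 7)}; affine count = 16; |E(F_13)| = 17.

Discriminant check: Δ ∝ 4a³ + 27b² = 4·6³ + 27·4² = 4·216 + 27·16 ≡ 9 (mod 13). Nonzero ⇒ E is nonsingular.
For each x ∈ F_13, compute rhs = x³ + 6·x + 4 mod 13, then count y ∈ F_13 with y² ≡ rhs.
  x = 0: rhs = 4, matching y values: 2, 11 (2 points).
  x = 1: rhs = 11, matching y values: none (0 points).
  x = 2: rhs = 11, matching y values: none (0 points).
  x = 3: rhs = 10, matching y values: 6, 7 (2 points).
  x = 4: rhs = 1, matching y values: 1, 12 (2 points).
  x = 5: rhs = 3, matching y values: 4, 9 (2 points).
  x = 6: rhs = 9, matching y values: 3, 10 (2 points).
  x = 7: rhs = 12, matching y values: 5, 8 (2 points).
  x = 8: rhs = 5, matching y values: none (0 points).
  x = 9: rhs = 7, matching y values: none (0 points).
  x = 10: rhs = 11, matching y values: none (0 points).
  x = 11: rhs = 10, matching y values: 6, 7 (2 points).
  x = 12: rhs = 10, matching y values: 6, 7 (2 points).
Total affine count: 16.
Full point count |E(F_13)| = 16 + 1 = 17.
Hasse bound: |17 − (13+1)| = |3| = 3 ≤ 2√13 ≈ 7.2111 ✓.


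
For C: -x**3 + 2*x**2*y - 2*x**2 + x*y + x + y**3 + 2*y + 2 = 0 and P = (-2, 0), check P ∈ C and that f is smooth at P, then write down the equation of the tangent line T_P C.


Tangent line at P: -3*x + 8*y - 6 = 0.

Step 1: f(-2, 0) = 0, so P lies on C.
Step 2: partial derivatives
  f_x(x, y) = -3*x**2 + 4*x*y - 4*x + y + 1, f_y(x, y) = 2*x**2 + x + 3*y**2 + 2.
  f_x(P) = -3, f_y(P) = 8 (gradient nonzero, so P is smooth).
Step 3: tangent line at P: -3·(x − -2) + 8·(y − 0) = 0.
Expanding: -3*x + 8*y - 6 = 0.


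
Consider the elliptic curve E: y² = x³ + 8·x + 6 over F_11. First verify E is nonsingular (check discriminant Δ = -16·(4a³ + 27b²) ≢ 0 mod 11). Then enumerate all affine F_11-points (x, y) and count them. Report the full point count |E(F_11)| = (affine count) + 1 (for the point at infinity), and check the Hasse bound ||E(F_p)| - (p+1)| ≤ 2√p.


Affine points = {(1, 2), (1, 9), (4, 5), (4, 6), (7, 3), (7, 8), (9, 2), (9, 9)}; affine count = 8; |E(F_11)| = 9.

Discriminant check: Δ ∝ 4a³ + 27b² = 4·8³ + 27·6² = 4·512 + 27·36 ≡ 6 (mod 11). Nonzero ⇒ E is nonsingular.
For each x ∈ F_11, compute rhs = x³ + 8·x + 6 mod 11, then count y ∈ F_11 with y² ≡ rhs.
  x = 0: rhs = 6, matching y values: none (0 points).
  x = 1: rhs = 4, matching y values: 2, 9 (2 points).
  x = 2: rhs = 8, matching y values: none (0 points).
  x = 3: rhs = 2, matching y values: none (0 points).
  x = 4: rhs = 3, matching y values: 5, 6 (2 points).
  x = 5: rhs = 6, matching y values: none (0 points).
  x = 6: rhs = 6, matching y values: none (0 points).
  x = 7: rhs = 9, matching y values: 3, 8 (2 points).
  x = 8: rhs = 10, matching y values: none (0 points).
  x = 9: rhs = 4, matching y values: 2, 9 (2 points).
  x = 10: rhs = 8, matching y values: none (0 points).
Total affine count: 8.
Full point count |E(F_11)| = 8 + 1 = 9.
Hasse bound: |9 − (11+1)| = |-3| = 3 ≤ 2√11 ≈ 6.6332 ✓.
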